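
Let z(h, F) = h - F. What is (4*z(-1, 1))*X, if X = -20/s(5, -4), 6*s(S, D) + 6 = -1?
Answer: -960/7 ≈ -137.14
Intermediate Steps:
s(S, D) = -7/6 (s(S, D) = -1 + (⅙)*(-1) = -1 - ⅙ = -7/6)
X = 120/7 (X = -20/(-7/6) = -20*(-6/7) = 120/7 ≈ 17.143)
(4*z(-1, 1))*X = (4*(-1 - 1*1))*(120/7) = (4*(-1 - 1))*(120/7) = (4*(-2))*(120/7) = -8*120/7 = -960/7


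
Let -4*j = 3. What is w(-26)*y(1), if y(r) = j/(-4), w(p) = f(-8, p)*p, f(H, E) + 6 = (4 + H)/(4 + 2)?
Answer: 65/2 ≈ 32.500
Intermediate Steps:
j = -3/4 (j = -1/4*3 = -3/4 ≈ -0.75000)
f(H, E) = -16/3 + H/6 (f(H, E) = -6 + (4 + H)/(4 + 2) = -6 + (4 + H)/6 = -6 + (4 + H)*(1/6) = -6 + (2/3 + H/6) = -16/3 + H/6)
w(p) = -20*p/3 (w(p) = (-16/3 + (1/6)*(-8))*p = (-16/3 - 4/3)*p = -20*p/3)
y(r) = 3/16 (y(r) = -3/4/(-4) = -3/4*(-1/4) = 3/16)
w(-26)*y(1) = -20/3*(-26)*(3/16) = (520/3)*(3/16) = 65/2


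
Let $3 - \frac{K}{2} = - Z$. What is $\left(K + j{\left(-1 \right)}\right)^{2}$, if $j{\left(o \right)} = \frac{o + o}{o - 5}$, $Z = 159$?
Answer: $\frac{946729}{9} \approx 1.0519 \cdot 10^{5}$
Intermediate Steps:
$K = 324$ ($K = 6 - 2 \left(\left(-1\right) 159\right) = 6 - -318 = 6 + 318 = 324$)
$j{\left(o \right)} = \frac{2 o}{-5 + o}$
$\left(K + j{\left(-1 \right)}\right)^{2} = \left(324 + 2 \left(-1\right) \frac{1}{-5 - 1}\right)^{2} = \left(324 + 2 \left(-1\right) \frac{1}{-6}\right)^{2} = \left(324 + 2 \left(-1\right) \left(- \frac{1}{6}\right)\right)^{2} = \left(324 + \frac{1}{3}\right)^{2} = \left(\frac{973}{3}\right)^{2} = \frac{946729}{9}$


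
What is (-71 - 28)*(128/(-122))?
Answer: 6336/61 ≈ 103.87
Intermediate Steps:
(-71 - 28)*(128/(-122)) = -12672*(-1)/122 = -99*(-64/61) = 6336/61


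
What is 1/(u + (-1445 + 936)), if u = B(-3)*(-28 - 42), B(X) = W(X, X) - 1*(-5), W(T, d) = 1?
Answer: -1/929 ≈ -0.0010764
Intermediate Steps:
B(X) = 6 (B(X) = 1 - 1*(-5) = 1 + 5 = 6)
u = -420 (u = 6*(-28 - 42) = 6*(-70) = -420)
1/(u + (-1445 + 936)) = 1/(-420 + (-1445 + 936)) = 1/(-420 - 509) = 1/(-929) = -1/929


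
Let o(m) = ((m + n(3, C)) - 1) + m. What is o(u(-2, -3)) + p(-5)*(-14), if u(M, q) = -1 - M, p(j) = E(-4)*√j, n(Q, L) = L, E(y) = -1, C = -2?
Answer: -1 + 14*I*√5 ≈ -1.0 + 31.305*I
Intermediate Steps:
p(j) = -√j
o(m) = -3 + 2*m (o(m) = ((m - 2) - 1) + m = ((-2 + m) - 1) + m = (-3 + m) + m = -3 + 2*m)
o(u(-2, -3)) + p(-5)*(-14) = (-3 + 2*(-1 - 1*(-2))) - √(-5)*(-14) = (-3 + 2*(-1 + 2)) - I*√5*(-14) = (-3 + 2*1) - I*√5*(-14) = (-3 + 2) + 14*I*√5 = -1 + 14*I*√5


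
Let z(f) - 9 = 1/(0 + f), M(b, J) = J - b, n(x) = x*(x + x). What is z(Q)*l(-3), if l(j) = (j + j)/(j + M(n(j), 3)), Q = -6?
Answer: 53/18 ≈ 2.9444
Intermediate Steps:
n(x) = 2*x² (n(x) = x*(2*x) = 2*x²)
z(f) = 9 + 1/f (z(f) = 9 + 1/(0 + f) = 9 + 1/f)
l(j) = 2*j/(3 + j - 2*j²) (l(j) = (j + j)/(j + (3 - 2*j²)) = (2*j)/(j + (3 - 2*j²)) = (2*j)/(3 + j - 2*j²) = 2*j/(3 + j - 2*j²))
z(Q)*l(-3) = (9 + 1/(-6))*(2*(-3)/(3 - 3 - 2*(-3)²)) = (9 - ⅙)*(2*(-3)/(3 - 3 - 2*9)) = 53*(2*(-3)/(3 - 3 - 18))/6 = 53*(2*(-3)/(-18))/6 = 53*(2*(-3)*(-1/18))/6 = (53/6)*(⅓) = 53/18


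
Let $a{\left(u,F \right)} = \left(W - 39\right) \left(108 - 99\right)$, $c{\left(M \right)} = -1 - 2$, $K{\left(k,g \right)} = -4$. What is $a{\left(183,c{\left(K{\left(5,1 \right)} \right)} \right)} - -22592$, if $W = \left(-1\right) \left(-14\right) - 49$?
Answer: $21926$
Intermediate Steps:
$c{\left(M \right)} = -3$ ($c{\left(M \right)} = -1 - 2 = -3$)
$W = -35$ ($W = 14 - 49 = -35$)
$a{\left(u,F \right)} = -666$ ($a{\left(u,F \right)} = \left(-35 - 39\right) \left(108 - 99\right) = \left(-74\right) 9 = -666$)
$a{\left(183,c{\left(K{\left(5,1 \right)} \right)} \right)} - -22592 = -666 - -22592 = -666 + 22592 = 21926$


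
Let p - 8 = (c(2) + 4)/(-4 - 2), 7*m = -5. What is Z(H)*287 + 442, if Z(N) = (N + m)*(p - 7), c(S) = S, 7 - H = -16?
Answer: 442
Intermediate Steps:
H = 23 (H = 7 - 1*(-16) = 7 + 16 = 23)
m = -5/7 (m = (⅐)*(-5) = -5/7 ≈ -0.71429)
p = 7 (p = 8 + (2 + 4)/(-4 - 2) = 8 + 6/(-6) = 8 + 6*(-⅙) = 8 - 1 = 7)
Z(N) = 0 (Z(N) = (N - 5/7)*(7 - 7) = (-5/7 + N)*0 = 0)
Z(H)*287 + 442 = 0*287 + 442 = 0 + 442 = 442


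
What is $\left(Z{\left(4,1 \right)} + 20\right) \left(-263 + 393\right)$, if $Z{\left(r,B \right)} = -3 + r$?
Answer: $2730$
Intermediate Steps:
$\left(Z{\left(4,1 \right)} + 20\right) \left(-263 + 393\right) = \left(\left(-3 + 4\right) + 20\right) \left(-263 + 393\right) = \left(1 + 20\right) 130 = 21 \cdot 130 = 2730$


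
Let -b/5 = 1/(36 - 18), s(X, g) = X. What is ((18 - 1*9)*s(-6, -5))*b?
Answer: 15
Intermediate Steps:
b = -5/18 (b = -5/(36 - 18) = -5/18 ≈ -0.27778)
((18 - 1*9)*s(-6, -5))*b = ((18 - 1*9)*(-6))*(-5/18) = ((18 - 9)*(-6))*(-5/18) = (9*(-6))*(-5/18) = -54*(-5/18) = 15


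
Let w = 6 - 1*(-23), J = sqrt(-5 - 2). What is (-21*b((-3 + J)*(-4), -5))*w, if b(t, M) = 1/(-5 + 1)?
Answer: 609/4 ≈ 152.25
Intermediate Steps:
J = I*sqrt(7) (J = sqrt(-7) = I*sqrt(7) ≈ 2.6458*I)
w = 29 (w = 6 + 23 = 29)
b(t, M) = -1/4 (b(t, M) = 1/(-4) = -1/4)
(-21*b((-3 + J)*(-4), -5))*w = -21*(-1/4)*29 = (21/4)*29 = 609/4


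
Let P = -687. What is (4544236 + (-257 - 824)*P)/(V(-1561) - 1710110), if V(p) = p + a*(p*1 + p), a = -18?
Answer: -5286883/1655475 ≈ -3.1936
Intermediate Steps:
V(p) = -35*p (V(p) = p - 18*(p*1 + p) = p - 18*(p + p) = p - 36*p = -35*p)
(4544236 + (-257 - 824)*P)/(V(-1561) - 1710110) = (4544236 + (-257 - 824)*(-687))/(-35*(-1561) - 1710110) = (4544236 - 1081*(-687))/(54635 - 1710110) = (4544236 + 742647)/(-1655475) = 5286883*(-1/1655475) = -5286883/1655475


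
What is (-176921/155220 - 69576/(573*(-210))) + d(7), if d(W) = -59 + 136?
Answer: 5287731937/69176380 ≈ 76.438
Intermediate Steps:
d(W) = 77
(-176921/155220 - 69576/(573*(-210))) + d(7) = (-176921/155220 - 69576/(573*(-210))) + 77 = (-176921*1/155220 - 69576/(-120330)) + 77 = (-176921/155220 - 69576*(-1/120330)) + 77 = (-176921/155220 + 11596/20055) + 77 = -38849323/69176380 + 77 = 5287731937/69176380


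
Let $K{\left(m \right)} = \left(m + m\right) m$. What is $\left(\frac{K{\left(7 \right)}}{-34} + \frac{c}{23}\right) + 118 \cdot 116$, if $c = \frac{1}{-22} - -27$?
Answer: $\frac{117729463}{8602} \approx 13686.0$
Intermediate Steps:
$K{\left(m \right)} = 2 m^{2}$ ($K{\left(m \right)} = 2 m m = 2 m^{2}$)
$c = \frac{593}{22}$ ($c = - \frac{1}{22} + 27 = \frac{593}{22} \approx 26.955$)
$\left(\frac{K{\left(7 \right)}}{-34} + \frac{c}{23}\right) + 118 \cdot 116 = \left(\frac{2 \cdot 7^{2}}{-34} + \frac{593}{22 \cdot 23}\right) + 118 \cdot 116 = \left(2 \cdot 49 \left(- \frac{1}{34}\right) + \frac{593}{22} \cdot \frac{1}{23}\right) + 13688 = \left(98 \left(- \frac{1}{34}\right) + \frac{593}{506}\right) + 13688 = \left(- \frac{49}{17} + \frac{593}{506}\right) + 13688 = - \frac{14713}{8602} + 13688 = \frac{117729463}{8602}$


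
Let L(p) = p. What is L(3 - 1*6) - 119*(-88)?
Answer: 10469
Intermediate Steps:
L(3 - 1*6) - 119*(-88) = (3 - 1*6) - 119*(-88) = (3 - 6) + 10472 = -3 + 10472 = 10469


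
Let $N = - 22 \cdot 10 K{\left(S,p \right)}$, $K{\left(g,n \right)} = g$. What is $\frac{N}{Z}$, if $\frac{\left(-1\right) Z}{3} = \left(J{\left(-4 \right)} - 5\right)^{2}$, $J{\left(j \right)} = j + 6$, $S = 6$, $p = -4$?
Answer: $\frac{440}{9} \approx 48.889$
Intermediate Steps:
$J{\left(j \right)} = 6 + j$
$Z = -27$ ($Z = - 3 \left(\left(6 - 4\right) - 5\right)^{2} = - 3 \left(2 - 5\right)^{2} = - 3 \left(-3\right)^{2} = \left(-3\right) 9 = -27$)
$N = -1320$ ($N = - 22 \cdot 10 \cdot 6 = \left(-22\right) 60 = -1320$)
$\frac{N}{Z} = - \frac{1320}{-27} = \left(-1320\right) \left(- \frac{1}{27}\right) = \frac{440}{9}$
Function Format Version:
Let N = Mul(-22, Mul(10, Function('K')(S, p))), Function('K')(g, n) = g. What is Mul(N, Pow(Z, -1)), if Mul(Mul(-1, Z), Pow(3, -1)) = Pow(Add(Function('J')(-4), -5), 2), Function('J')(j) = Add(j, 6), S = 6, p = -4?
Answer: Rational(440, 9) ≈ 48.889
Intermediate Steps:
Function('J')(j) = Add(6, j)
Z = -27 (Z = Mul(-3, Pow(Add(Add(6, -4), -5), 2)) = Mul(-3, Pow(Add(2, -5), 2)) = Mul(-3, Pow(-3, 2)) = Mul(-3, 9) = -27)
N = -1320 (N = Mul(-22, Mul(10, 6)) = Mul(-22, 60) = -1320)
Mul(N, Pow(Z, -1)) = Mul(-1320, Pow(-27, -1)) = Mul(-1320, Rational(-1, 27)) = Rational(440, 9)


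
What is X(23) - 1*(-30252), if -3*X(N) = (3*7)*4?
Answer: 30224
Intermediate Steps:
X(N) = -28 (X(N) = -3*7*4/3 = -7*4 = -1/3*84 = -28)
X(23) - 1*(-30252) = -28 - 1*(-30252) = -28 + 30252 = 30224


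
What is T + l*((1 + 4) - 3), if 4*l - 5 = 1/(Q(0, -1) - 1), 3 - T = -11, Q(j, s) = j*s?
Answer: 16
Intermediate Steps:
T = 14 (T = 3 - 1*(-11) = 3 + 11 = 14)
l = 1 (l = 5/4 + 1/(4*(0*(-1) - 1)) = 5/4 + 1/(4*(0 - 1)) = 5/4 + (¼)/(-1) = 5/4 + (¼)*(-1) = 5/4 - ¼ = 1)
T + l*((1 + 4) - 3) = 14 + 1*((1 + 4) - 3) = 14 + 1*(5 - 3) = 14 + 1*2 = 14 + 2 = 16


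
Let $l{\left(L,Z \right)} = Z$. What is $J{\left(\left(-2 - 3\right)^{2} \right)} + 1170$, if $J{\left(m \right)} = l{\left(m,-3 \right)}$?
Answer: $1167$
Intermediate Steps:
$J{\left(m \right)} = -3$
$J{\left(\left(-2 - 3\right)^{2} \right)} + 1170 = -3 + 1170 = 1167$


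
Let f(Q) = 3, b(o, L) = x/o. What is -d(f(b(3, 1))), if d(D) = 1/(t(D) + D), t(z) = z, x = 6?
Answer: -⅙ ≈ -0.16667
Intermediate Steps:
b(o, L) = 6/o
d(D) = 1/(2*D) (d(D) = 1/(D + D) = 1/(2*D))
-d(f(b(3, 1))) = -1/(2*3) = -1*⅙ = -⅙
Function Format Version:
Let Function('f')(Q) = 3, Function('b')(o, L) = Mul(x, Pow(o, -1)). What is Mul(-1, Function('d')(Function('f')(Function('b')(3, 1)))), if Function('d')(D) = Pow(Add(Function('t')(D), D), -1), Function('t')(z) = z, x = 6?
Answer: Rational(-1, 6) ≈ -0.16667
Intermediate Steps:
Function('b')(o, L) = Mul(6, Pow(o, -1))
Function('d')(D) = Mul(Rational(1, 2), Pow(D, -1)) (Function('d')(D) = Pow(Add(D, D), -1) = Pow(Mul(2, D), -1) = Mul(Rational(1, 2), Pow(D, -1)))
Mul(-1, Function('d')(Function('f')(Function('b')(3, 1)))) = Mul(-1, Mul(Rational(1, 2), Pow(3, -1))) = Mul(-1, Mul(Rational(1, 2), Rational(1, 3))) = Mul(-1, Rational(1, 6)) = Rational(-1, 6)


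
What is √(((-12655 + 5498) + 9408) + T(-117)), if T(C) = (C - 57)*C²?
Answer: I*√2379635 ≈ 1542.6*I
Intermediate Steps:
T(C) = C²*(-57 + C) (T(C) = (-57 + C)*C² = C²*(-57 + C))
√(((-12655 + 5498) + 9408) + T(-117)) = √(((-12655 + 5498) + 9408) + (-117)²*(-57 - 117)) = √((-7157 + 9408) + 13689*(-174)) = √(2251 - 2381886) = √(-2379635) = I*√2379635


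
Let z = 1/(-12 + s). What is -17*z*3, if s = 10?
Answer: 51/2 ≈ 25.500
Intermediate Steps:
z = -½ (z = 1/(-12 + 10) = 1/(-2) = -½ ≈ -0.50000)
-17*z*3 = -17*(-½)*3 = (17/2)*3 = 51/2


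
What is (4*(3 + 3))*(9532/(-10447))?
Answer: -228768/10447 ≈ -21.898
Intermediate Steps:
(4*(3 + 3))*(9532/(-10447)) = (4*6)*(9532*(-1/10447)) = 24*(-9532/10447) = -228768/10447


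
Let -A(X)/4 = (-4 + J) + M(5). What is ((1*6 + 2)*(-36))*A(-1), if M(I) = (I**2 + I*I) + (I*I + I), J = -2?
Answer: 85248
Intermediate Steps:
M(I) = I + 3*I**2 (M(I) = (I**2 + I**2) + (I**2 + I) = 2*I**2 + (I + I**2) = I + 3*I**2)
A(X) = -296 (A(X) = -4*((-4 - 2) + 5*(1 + 3*5)) = -4*(-6 + 5*(1 + 15)) = -4*(-6 + 5*16) = -4*(-6 + 80) = -4*74 = -296)
((1*6 + 2)*(-36))*A(-1) = ((1*6 + 2)*(-36))*(-296) = ((6 + 2)*(-36))*(-296) = (8*(-36))*(-296) = -288*(-296) = 85248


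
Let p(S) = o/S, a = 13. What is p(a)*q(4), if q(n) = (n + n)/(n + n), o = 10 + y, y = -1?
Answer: 9/13 ≈ 0.69231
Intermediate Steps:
o = 9 (o = 10 - 1 = 9)
q(n) = 1 (q(n) = (2*n)/((2*n)) = (2*n)*(1/(2*n)) = 1)
p(S) = 9/S
p(a)*q(4) = (9/13)*1 = 9/13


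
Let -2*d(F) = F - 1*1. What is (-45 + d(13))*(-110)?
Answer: 5610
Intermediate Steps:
d(F) = 1/2 - F/2 (d(F) = -(F - 1*1)/2 = -(F - 1)/2 = -(-1 + F)/2 = 1/2 - F/2)
(-45 + d(13))*(-110) = (-45 + (1/2 - 1/2*13))*(-110) = (-45 + (1/2 - 13/2))*(-110) = (-45 - 6)*(-110) = -51*(-110) = 5610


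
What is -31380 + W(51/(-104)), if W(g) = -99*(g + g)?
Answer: -1626711/52 ≈ -31283.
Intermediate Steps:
W(g) = -198*g
-31380 + W(51/(-104)) = -31380 - 10098/(-104) = -31380 - 10098*(-1)/104 = -31380 - 198*(-51/104) = -31380 + 5049/52 = -1626711/52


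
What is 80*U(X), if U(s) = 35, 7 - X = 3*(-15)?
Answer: 2800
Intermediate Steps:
X = 52 (X = 7 - 3*(-15) = 7 - 1*(-45) = 7 + 45 = 52)
80*U(X) = 80*35 = 2800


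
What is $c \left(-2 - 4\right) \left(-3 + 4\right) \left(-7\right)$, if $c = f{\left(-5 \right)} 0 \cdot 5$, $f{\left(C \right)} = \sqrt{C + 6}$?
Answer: $0$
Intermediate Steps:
$f{\left(C \right)} = \sqrt{6 + C}$
$c = 0$ ($c = \sqrt{6 - 5} \cdot 0 \cdot 5 = \sqrt{1} \cdot 0 \cdot 5 = 1 \cdot 0 \cdot 5 = 0 \cdot 5 = 0$)
$c \left(-2 - 4\right) \left(-3 + 4\right) \left(-7\right) = 0 \left(-2 - 4\right) \left(-3 + 4\right) \left(-7\right) = 0 \left(\left(-6\right) 1\right) \left(-7\right) = 0 \left(-6\right) \left(-7\right) = 0 \left(-7\right) = 0$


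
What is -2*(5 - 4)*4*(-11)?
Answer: 88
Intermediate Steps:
-2*(5 - 4)*4*(-11) = -2*4*(-11) = -8*(-11) = 88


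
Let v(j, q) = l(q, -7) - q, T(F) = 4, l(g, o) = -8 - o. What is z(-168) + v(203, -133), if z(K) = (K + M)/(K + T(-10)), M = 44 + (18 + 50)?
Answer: 5426/41 ≈ 132.34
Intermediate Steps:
v(j, q) = -1 - q (v(j, q) = (-8 - 1*(-7)) - q = (-8 + 7) - q = -1 - q)
M = 112 (M = 44 + 68 = 112)
z(K) = (112 + K)/(4 + K) (z(K) = (K + 112)/(K + 4) = (112 + K)/(4 + K))
z(-168) + v(203, -133) = (112 - 168)/(4 - 168) + (-1 - 1*(-133)) = -56/(-164) + (-1 + 133) = -1/164*(-56) + 132 = 14/41 + 132 = 5426/41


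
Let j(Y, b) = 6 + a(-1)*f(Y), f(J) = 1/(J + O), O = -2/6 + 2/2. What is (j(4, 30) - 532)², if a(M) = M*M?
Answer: 54184321/196 ≈ 2.7645e+5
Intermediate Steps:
O = ⅔ (O = -2*⅙ + 2*(½) = -⅓ + 1 = ⅔ ≈ 0.66667)
a(M) = M²
f(J) = 1/(⅔ + J) (f(J) = 1/(J + ⅔) = 1/(⅔ + J))
j(Y, b) = 6 + 3/(2 + 3*Y) (j(Y, b) = 6 + (-1)²*(3/(2 + 3*Y)) = 6 + 1*(3/(2 + 3*Y)) = 6 + 3/(2 + 3*Y))
(j(4, 30) - 532)² = (3*(5 + 6*4)/(2 + 3*4) - 532)² = (3*(5 + 24)/(2 + 12) - 532)² = (3*29/14 - 532)² = (3*(1/14)*29 - 532)² = (87/14 - 532)² = (-7361/14)² = 54184321/196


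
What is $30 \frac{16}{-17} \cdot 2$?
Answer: $- \frac{960}{17} \approx -56.471$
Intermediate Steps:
$30 \frac{16}{-17} \cdot 2 = 30 \cdot 16 \left(- \frac{1}{17}\right) 2 = 30 \left(- \frac{16}{17}\right) 2 = \left(- \frac{480}{17}\right) 2 = - \frac{960}{17}$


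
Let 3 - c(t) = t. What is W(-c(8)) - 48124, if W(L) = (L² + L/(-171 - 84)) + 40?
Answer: -2451010/51 ≈ -48059.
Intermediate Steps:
c(t) = 3 - t
W(L) = 40 + L² - L/255 (W(L) = (L² + L/(-255)) + 40 = (L² - L/255) + 40 = 40 + L² - L/255)
W(-c(8)) - 48124 = (40 + (-(3 - 1*8))² - (-1)*(3 - 1*8)/255) - 48124 = (40 + (-(3 - 8))² - (-1)*(3 - 8)/255) - 48124 = (40 + (-1*(-5))² - (-1)*(-5)/255) - 48124 = (40 + 5² - 1/255*5) - 48124 = (40 + 25 - 1/51) - 48124 = 3314/51 - 48124 = -2451010/51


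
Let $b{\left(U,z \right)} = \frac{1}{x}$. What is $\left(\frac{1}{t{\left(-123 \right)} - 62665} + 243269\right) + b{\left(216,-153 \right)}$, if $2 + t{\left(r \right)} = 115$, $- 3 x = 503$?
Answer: $\frac{7654131943305}{31463656} \approx 2.4327 \cdot 10^{5}$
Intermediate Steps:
$x = - \frac{503}{3}$ ($x = \left(- \frac{1}{3}\right) 503 = - \frac{503}{3} \approx -167.67$)
$b{\left(U,z \right)} = - \frac{3}{503}$ ($b{\left(U,z \right)} = \frac{1}{- \frac{503}{3}} = - \frac{3}{503}$)
$t{\left(r \right)} = 113$ ($t{\left(r \right)} = -2 + 115 = 113$)
$\left(\frac{1}{t{\left(-123 \right)} - 62665} + 243269\right) + b{\left(216,-153 \right)} = \left(\frac{1}{113 - 62665} + 243269\right) - \frac{3}{503} = \left(\frac{1}{-62552} + 243269\right) - \frac{3}{503} = \left(- \frac{1}{62552} + 243269\right) - \frac{3}{503} = \frac{15216962487}{62552} - \frac{3}{503} = \frac{7654131943305}{31463656}$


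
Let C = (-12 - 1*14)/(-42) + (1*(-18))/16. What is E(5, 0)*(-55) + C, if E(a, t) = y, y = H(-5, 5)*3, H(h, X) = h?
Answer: 138515/168 ≈ 824.49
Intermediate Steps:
y = -15 (y = -5*3 = -15)
C = -85/168 (C = (-12 - 14)*(-1/42) - 18*1/16 = -26*(-1/42) - 9/8 = 13/21 - 9/8 = -85/168 ≈ -0.50595)
E(a, t) = -15
E(5, 0)*(-55) + C = -15*(-55) - 85/168 = 825 - 85/168 = 138515/168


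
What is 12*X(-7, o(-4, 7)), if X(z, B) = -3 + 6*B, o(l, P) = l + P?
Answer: 180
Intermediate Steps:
o(l, P) = P + l
12*X(-7, o(-4, 7)) = 12*(-3 + 6*(7 - 4)) = 12*(-3 + 6*3) = 12*(-3 + 18) = 12*15 = 180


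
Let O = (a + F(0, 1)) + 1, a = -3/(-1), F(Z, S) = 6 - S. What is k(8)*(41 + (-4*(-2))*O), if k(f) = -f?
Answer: -904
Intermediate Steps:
a = 3 (a = -3*(-1) = 3)
O = 9 (O = (3 + (6 - 1*1)) + 1 = (3 + (6 - 1)) + 1 = (3 + 5) + 1 = 8 + 1 = 9)
k(8)*(41 + (-4*(-2))*O) = (-1*8)*(41 - 4*(-2)*9) = -8*(41 + 8*9) = -8*(41 + 72) = -8*113 = -904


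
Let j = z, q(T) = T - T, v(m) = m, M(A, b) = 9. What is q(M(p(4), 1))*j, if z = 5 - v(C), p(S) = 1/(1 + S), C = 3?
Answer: 0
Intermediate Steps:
q(T) = 0
z = 2 (z = 5 - 1*3 = 5 - 3 = 2)
j = 2
q(M(p(4), 1))*j = 0*2 = 0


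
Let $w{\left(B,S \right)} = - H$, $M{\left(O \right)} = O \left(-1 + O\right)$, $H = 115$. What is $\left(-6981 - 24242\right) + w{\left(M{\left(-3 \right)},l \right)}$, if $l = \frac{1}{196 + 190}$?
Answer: $-31338$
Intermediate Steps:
$l = \frac{1}{386} \approx 0.0025907$
$w{\left(B,S \right)} = -115$ ($w{\left(B,S \right)} = \left(-1\right) 115 = -115$)
$\left(-6981 - 24242\right) + w{\left(M{\left(-3 \right)},l \right)} = \left(-6981 - 24242\right) - 115 = -31223 - 115 = -31338$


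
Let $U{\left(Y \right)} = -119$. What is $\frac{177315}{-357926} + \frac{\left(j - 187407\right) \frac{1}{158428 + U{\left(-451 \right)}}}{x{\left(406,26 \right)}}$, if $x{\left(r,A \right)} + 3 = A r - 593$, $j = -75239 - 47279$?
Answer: $- \frac{1216059613705}{2453750239368} \approx -0.49559$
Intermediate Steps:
$j = -122518$ ($j = -75239 - 47279 = -122518$)
$x{\left(r,A \right)} = -596 + A r$ ($x{\left(r,A \right)} = -3 + \left(A r - 593\right) = -3 + \left(-593 + A r\right) = -596 + A r$)
$\frac{177315}{-357926} + \frac{\left(j - 187407\right) \frac{1}{158428 + U{\left(-451 \right)}}}{x{\left(406,26 \right)}} = \frac{177315}{-357926} + \frac{\left(-122518 - 187407\right) \frac{1}{158428 - 119}}{-596 + 26 \cdot 406} = 177315 \left(- \frac{1}{357926}\right) + \frac{\left(-309925\right) \frac{1}{158309}}{-596 + 10556} = - \frac{177315}{357926} + \frac{\left(-309925\right) \frac{1}{158309}}{9960} = - \frac{177315}{357926} - \frac{2695}{13710936} = - \frac{1216059613705}{2453750239368}$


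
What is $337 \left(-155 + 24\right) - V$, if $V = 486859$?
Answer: $-531006$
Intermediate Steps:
$337 \left(-155 + 24\right) - V = 337 \left(-155 + 24\right) - 486859 = 337 \left(-131\right) - 486859 = -44147 - 486859 = -531006$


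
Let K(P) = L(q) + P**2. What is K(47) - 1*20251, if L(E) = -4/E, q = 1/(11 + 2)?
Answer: -18094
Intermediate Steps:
q = 1/13 ≈ 0.076923
K(P) = -52 + P**2 (K(P) = -4/1/13 + P**2 = -4*13 + P**2 = -52 + P**2)
K(47) - 1*20251 = (-52 + 47**2) - 1*20251 = (-52 + 2209) - 20251 = 2157 - 20251 = -18094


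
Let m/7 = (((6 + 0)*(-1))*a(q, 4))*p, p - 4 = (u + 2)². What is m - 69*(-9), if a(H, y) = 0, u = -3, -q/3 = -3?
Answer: 621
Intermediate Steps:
q = 9 (q = -3*(-3) = 9)
p = 5 (p = 4 + (-3 + 2)² = 4 + (-1)² = 4 + 1 = 5)
m = 0 (m = 7*((((6 + 0)*(-1))*0)*5) = 7*(((6*(-1))*0)*5) = 7*(-6*0*5) = 7*(0*5) = 7*0 = 0)
m - 69*(-9) = 0 - 69*(-9) = 0 + 621 = 621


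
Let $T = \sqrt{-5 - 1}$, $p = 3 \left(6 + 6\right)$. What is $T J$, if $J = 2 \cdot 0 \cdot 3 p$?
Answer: $0$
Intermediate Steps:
$p = 36$ ($p = 3 \cdot 12 = 36$)
$J = 0$ ($J = 2 \cdot 0 \cdot 3 \cdot 36 = 0 \cdot 3 \cdot 36 = 0 \cdot 36 = 0$)
$T = i \sqrt{6}$ ($T = \sqrt{-6} = i \sqrt{6} \approx 2.4495 i$)
$T J = i \sqrt{6} \cdot 0 = 0$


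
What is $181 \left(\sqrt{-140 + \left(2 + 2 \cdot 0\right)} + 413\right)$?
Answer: $74753 + 181 i \sqrt{138} \approx 74753.0 + 2126.3 i$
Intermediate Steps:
$181 \left(\sqrt{-140 + \left(2 + 2 \cdot 0\right)} + 413\right) = 181 \left(\sqrt{-140 + \left(2 + 0\right)} + 413\right) = 181 \left(\sqrt{-140 + 2} + 413\right) = 181 \left(\sqrt{-138} + 413\right) = 181 \left(i \sqrt{138} + 413\right) = 181 \left(413 + i \sqrt{138}\right) = 74753 + 181 i \sqrt{138}$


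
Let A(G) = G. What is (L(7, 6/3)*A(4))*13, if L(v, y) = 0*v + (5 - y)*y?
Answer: 312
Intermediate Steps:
L(v, y) = y*(5 - y) (L(v, y) = 0 + y*(5 - y) = y*(5 - y))
(L(7, 6/3)*A(4))*13 = (((6/3)*(5 - 6/3))*4)*13 = (((6*(⅓))*(5 - 6/3))*4)*13 = ((2*(5 - 1*2))*4)*13 = ((2*(5 - 2))*4)*13 = ((2*3)*4)*13 = (6*4)*13 = 24*13 = 312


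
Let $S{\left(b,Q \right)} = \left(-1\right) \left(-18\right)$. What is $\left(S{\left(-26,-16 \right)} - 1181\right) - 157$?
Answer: $-1320$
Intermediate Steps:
$S{\left(b,Q \right)} = 18$
$\left(S{\left(-26,-16 \right)} - 1181\right) - 157 = \left(18 - 1181\right) - 157 = -1163 - 157 = -1320$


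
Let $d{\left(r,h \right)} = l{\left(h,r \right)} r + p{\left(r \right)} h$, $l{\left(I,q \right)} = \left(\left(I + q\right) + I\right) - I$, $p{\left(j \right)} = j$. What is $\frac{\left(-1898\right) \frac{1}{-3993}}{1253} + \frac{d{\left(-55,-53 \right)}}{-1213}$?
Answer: $- \frac{44301290521}{6068916777} \approx -7.2997$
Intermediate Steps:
$l{\left(I,q \right)} = I + q$ ($l{\left(I,q \right)} = \left(q + 2 I\right) - I = I + q$)
$d{\left(r,h \right)} = h r + r \left(h + r\right)$ ($d{\left(r,h \right)} = \left(h + r\right) r + r h = r \left(h + r\right) + h r = h r + r \left(h + r\right)$)
$\frac{\left(-1898\right) \frac{1}{-3993}}{1253} + \frac{d{\left(-55,-53 \right)}}{-1213} = \frac{\left(-1898\right) \frac{1}{-3993}}{1253} + \frac{\left(-55\right) \left(-55 + 2 \left(-53\right)\right)}{-1213} = \left(-1898\right) \left(- \frac{1}{3993}\right) \frac{1}{1253} + - 55 \left(-55 - 106\right) \left(- \frac{1}{1213}\right) = \frac{1898}{3993} \cdot \frac{1}{1253} + \left(-55\right) \left(-161\right) \left(- \frac{1}{1213}\right) = \frac{1898}{5003229} + 8855 \left(- \frac{1}{1213}\right) = \frac{1898}{5003229} - \frac{8855}{1213} = - \frac{44301290521}{6068916777}$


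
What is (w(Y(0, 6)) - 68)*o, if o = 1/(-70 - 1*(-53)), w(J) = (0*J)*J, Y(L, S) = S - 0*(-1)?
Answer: 4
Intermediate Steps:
Y(L, S) = S (Y(L, S) = S - 1*0 = S + 0 = S)
w(J) = 0 (w(J) = 0*J = 0)
o = -1/17 (o = 1/(-70 + 53) = 1/(-17) = -1/17 ≈ -0.058824)
(w(Y(0, 6)) - 68)*o = (0 - 68)*(-1/17) = -68*(-1/17) = 4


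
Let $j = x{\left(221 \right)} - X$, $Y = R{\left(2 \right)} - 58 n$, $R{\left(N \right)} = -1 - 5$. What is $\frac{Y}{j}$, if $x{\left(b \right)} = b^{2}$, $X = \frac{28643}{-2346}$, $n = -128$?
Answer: $\frac{17402628}{114609629} \approx 0.15184$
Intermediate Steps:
$R{\left(N \right)} = -6$
$X = - \frac{28643}{2346}$ ($X = 28643 \left(- \frac{1}{2346}\right) = - \frac{28643}{2346} \approx -12.209$)
$Y = 7418$ ($Y = -6 - -7424 = -6 + 7424 = 7418$)
$j = \frac{114609629}{2346}$ ($j = 221^{2} - - \frac{28643}{2346} = 48841 + \frac{28643}{2346} = \frac{114609629}{2346} \approx 48853.0$)
$\frac{Y}{j} = \frac{7418}{\frac{114609629}{2346}} = 7418 \cdot \frac{2346}{114609629} = \frac{17402628}{114609629}$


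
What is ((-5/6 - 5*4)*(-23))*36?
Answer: 17250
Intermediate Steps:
((-5/6 - 5*4)*(-23))*36 = ((-5*⅙ - 20)*(-23))*36 = ((-⅚ - 20)*(-23))*36 = -125/6*(-23)*36 = (2875/6)*36 = 17250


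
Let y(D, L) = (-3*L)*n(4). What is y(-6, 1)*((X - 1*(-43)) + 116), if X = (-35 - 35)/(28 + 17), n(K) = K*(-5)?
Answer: 28340/3 ≈ 9446.7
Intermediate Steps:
n(K) = -5*K
y(D, L) = 60*L (y(D, L) = (-3*L)*(-5*4) = -3*L*(-20) = 60*L)
X = -14/9 (X = -70/45 = -70*1/45 = -14/9 ≈ -1.5556)
y(-6, 1)*((X - 1*(-43)) + 116) = (60*1)*((-14/9 - 1*(-43)) + 116) = 60*((-14/9 + 43) + 116) = 60*(373/9 + 116) = 60*(1417/9) = 28340/3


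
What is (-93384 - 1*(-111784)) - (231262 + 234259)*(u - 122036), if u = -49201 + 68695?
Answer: 47735472782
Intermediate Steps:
u = 19494
(-93384 - 1*(-111784)) - (231262 + 234259)*(u - 122036) = (-93384 - 1*(-111784)) - (231262 + 234259)*(19494 - 122036) = (-93384 + 111784) - 465521*(-102542) = 18400 - 1*(-47735454382) = 18400 + 47735454382 = 47735472782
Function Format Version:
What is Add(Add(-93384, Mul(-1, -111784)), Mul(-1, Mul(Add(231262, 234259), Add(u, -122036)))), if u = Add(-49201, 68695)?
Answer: 47735472782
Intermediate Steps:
u = 19494
Add(Add(-93384, Mul(-1, -111784)), Mul(-1, Mul(Add(231262, 234259), Add(u, -122036)))) = Add(Add(-93384, Mul(-1, -111784)), Mul(-1, Mul(Add(231262, 234259), Add(19494, -122036)))) = Add(Add(-93384, 111784), Mul(-1, Mul(465521, -102542))) = Add(18400, Mul(-1, -47735454382)) = Add(18400, 47735454382) = 47735472782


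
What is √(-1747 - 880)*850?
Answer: 850*I*√2627 ≈ 43566.0*I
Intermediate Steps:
√(-1747 - 880)*850 = √(-2627)*850 = (I*√2627)*850 = 850*I*√2627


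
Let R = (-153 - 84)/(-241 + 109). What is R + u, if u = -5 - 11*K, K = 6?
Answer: -3045/44 ≈ -69.205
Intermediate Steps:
R = 79/44 (R = -237/(-132) = -237*(-1/132) = 79/44 ≈ 1.7955)
u = -71 (u = -5 - 11*6 = -5 - 66 = -71)
R + u = 79/44 - 71 = -3045/44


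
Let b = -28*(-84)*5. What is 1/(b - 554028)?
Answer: -1/542268 ≈ -1.8441e-6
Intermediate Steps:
b = 11760 (b = 2352*5 = 11760)
1/(b - 554028) = 1/(11760 - 554028) = 1/(-542268) = -1/542268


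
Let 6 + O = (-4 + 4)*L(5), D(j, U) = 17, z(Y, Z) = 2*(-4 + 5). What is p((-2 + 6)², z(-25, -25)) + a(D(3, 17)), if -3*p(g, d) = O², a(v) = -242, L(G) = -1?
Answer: -254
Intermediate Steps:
z(Y, Z) = 2 (z(Y, Z) = 2*1 = 2)
O = -6 (O = -6 + (-4 + 4)*(-1) = -6 + 0*(-1) = -6 + 0 = -6)
p(g, d) = -12 (p(g, d) = -⅓*(-6)² = -⅓*36 = -12)
p((-2 + 6)², z(-25, -25)) + a(D(3, 17)) = -12 - 242 = -254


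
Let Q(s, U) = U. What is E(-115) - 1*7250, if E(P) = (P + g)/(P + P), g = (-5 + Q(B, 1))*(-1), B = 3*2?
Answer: -1667389/230 ≈ -7249.5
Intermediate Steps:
B = 6
g = 4 (g = (-5 + 1)*(-1) = -4*(-1) = 4)
E(P) = (4 + P)/(2*P) (E(P) = (P + 4)/(P + P) = (4 + P)/((2*P)) = (4 + P)*(1/(2*P)) = (4 + P)/(2*P))
E(-115) - 1*7250 = (1/2)*(4 - 115)/(-115) - 1*7250 = (1/2)*(-1/115)*(-111) - 7250 = 111/230 - 7250 = -1667389/230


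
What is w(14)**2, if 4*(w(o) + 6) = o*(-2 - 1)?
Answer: 1089/4 ≈ 272.25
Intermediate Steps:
w(o) = -6 - 3*o/4 (w(o) = -6 + (o*(-2 - 1))/4 = -6 + (o*(-3))/4 = -6 + (-3*o)/4 = -6 - 3*o/4)
w(14)**2 = (-6 - 3/4*14)**2 = (-6 - 21/2)**2 = (-33/2)**2 = 1089/4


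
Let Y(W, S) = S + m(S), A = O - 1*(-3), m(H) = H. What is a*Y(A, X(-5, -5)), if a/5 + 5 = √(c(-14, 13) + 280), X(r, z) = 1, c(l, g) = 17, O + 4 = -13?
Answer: -50 + 30*√33 ≈ 122.34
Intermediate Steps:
O = -17 (O = -4 - 13 = -17)
a = -25 + 15*√33 (a = -25 + 5*√(17 + 280) = -25 + 5*√297 = -25 + 5*(3*√33) = -25 + 15*√33 ≈ 61.168)
A = -14 (A = -17 - 1*(-3) = -17 + 3 = -14)
Y(W, S) = 2*S (Y(W, S) = S + S = 2*S)
a*Y(A, X(-5, -5)) = (-25 + 15*√33)*(2*1) = (-25 + 15*√33)*2 = -50 + 30*√33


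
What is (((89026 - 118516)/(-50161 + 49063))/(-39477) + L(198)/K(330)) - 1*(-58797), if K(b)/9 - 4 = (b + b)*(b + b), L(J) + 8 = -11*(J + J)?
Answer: 15419170075298401/262244171397 ≈ 58797.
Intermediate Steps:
L(J) = -8 - 22*J (L(J) = -8 - 11*(J + J) = -8 - 22*J)
K(b) = 36 + 36*b**2 (K(b) = 36 + 9*((b + b)*(b + b)) = 36 + 9*((2*b)*(2*b)) = 36 + 9*(4*b**2) = 36 + 36*b**2)
(((89026 - 118516)/(-50161 + 49063))/(-39477) + L(198)/K(330)) - 1*(-58797) = (((89026 - 118516)/(-50161 + 49063))/(-39477) + (-8 - 22*198)/(36 + 36*330**2)) - 1*(-58797) = (-29490/(-1098)*(-1/39477) + (-8 - 4356)/(36 + 36*108900)) + 58797 = (-29490*(-1/1098)*(-1/39477) - 4364/(36 + 3920400)) + 58797 = ((4915/183)*(-1/39477) - 4364/3920436) + 58797 = (-4915/7224291 - 4364*1/3920436) + 58797 = (-4915/7224291 - 1091/980109) + 58797 = -470331008/262244171397 + 58797 = 15419170075298401/262244171397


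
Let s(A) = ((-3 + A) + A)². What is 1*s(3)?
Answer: 9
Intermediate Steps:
s(A) = (-3 + 2*A)²
1*s(3) = 1*(-3 + 2*3)² = 1*(-3 + 6)² = 1*3² = 1*9 = 9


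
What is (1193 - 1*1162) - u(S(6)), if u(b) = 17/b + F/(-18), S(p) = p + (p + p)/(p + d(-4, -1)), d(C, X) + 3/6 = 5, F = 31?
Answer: 6827/225 ≈ 30.342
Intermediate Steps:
d(C, X) = 9/2 (d(C, X) = -½ + 5 = 9/2)
S(p) = p + 2*p/(9/2 + p) (S(p) = p + (p + p)/(p + 9/2) = p + (2*p)/(9/2 + p) = p + 2*p/(9/2 + p))
u(b) = -31/18 + 17/b (u(b) = 17/b + 31/(-18) = 17/b + 31*(-1/18) = 17/b - 31/18 = -31/18 + 17/b)
(1193 - 1*1162) - u(S(6)) = (1193 - 1*1162) - (-31/18 + 17/((6*(13 + 2*6)/(9 + 2*6)))) = (1193 - 1162) - (-31/18 + 17/((6*(13 + 12)/(9 + 12)))) = 31 - (-31/18 + 17/((6*25/21))) = 31 - (-31/18 + 17/((6*(1/21)*25))) = 31 - (-31/18 + 17/(50/7)) = 31 - (-31/18 + 17*(7/50)) = 31 - (-31/18 + 119/50) = 31 - 1*148/225 = 31 - 148/225 = 6827/225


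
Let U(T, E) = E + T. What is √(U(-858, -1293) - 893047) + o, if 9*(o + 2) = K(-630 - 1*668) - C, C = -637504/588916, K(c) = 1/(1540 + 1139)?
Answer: -6672561305/3549838419 + I*√895198 ≈ -1.8797 + 946.15*I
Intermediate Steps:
K(c) = 1/2679
C = -159376/147229 (C = -637504*1/588916 = -159376/147229 ≈ -1.0825)
o = -6672561305/3549838419 (o = -2 + (1/2679 - 1*(-159376/147229))/9 = -2 + (1/2679 + 159376/147229)/9 = -2 + (⅑)*(427115533/394426491) = -2 + 427115533/3549838419 = -6672561305/3549838419 ≈ -1.8797)
√(U(-858, -1293) - 893047) + o = √((-1293 - 858) - 893047) - 6672561305/3549838419 = √(-2151 - 893047) - 6672561305/3549838419 = √(-895198) - 6672561305/3549838419 = I*√895198 - 6672561305/3549838419 = -6672561305/3549838419 + I*√895198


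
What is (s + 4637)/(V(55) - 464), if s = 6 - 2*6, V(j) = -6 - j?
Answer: -4631/525 ≈ -8.8210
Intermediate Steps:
s = -6 (s = 6 - 12 = -6)
(s + 4637)/(V(55) - 464) = (-6 + 4637)/((-6 - 1*55) - 464) = 4631/((-6 - 55) - 464) = 4631/(-61 - 464) = 4631/(-525) = 4631*(-1/525) = -4631/525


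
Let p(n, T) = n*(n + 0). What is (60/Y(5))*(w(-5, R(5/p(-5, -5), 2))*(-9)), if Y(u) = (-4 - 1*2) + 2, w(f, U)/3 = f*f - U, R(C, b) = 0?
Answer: 10125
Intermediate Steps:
p(n, T) = n² (p(n, T) = n*n = n²)
w(f, U) = -3*U + 3*f² (w(f, U) = 3*(f*f - U) = 3*(f² - U) = -3*U + 3*f²)
Y(u) = -4 (Y(u) = (-4 - 2) + 2 = -6 + 2 = -4)
(60/Y(5))*(w(-5, R(5/p(-5, -5), 2))*(-9)) = (60/(-4))*((-3*0 + 3*(-5)²)*(-9)) = (60*(-¼))*((0 + 3*25)*(-9)) = -15*(0 + 75)*(-9) = -1125*(-9) = -15*(-675) = 10125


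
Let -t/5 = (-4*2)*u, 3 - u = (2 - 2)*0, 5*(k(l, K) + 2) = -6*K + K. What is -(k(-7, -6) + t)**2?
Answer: -15376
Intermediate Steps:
k(l, K) = -2 - K (k(l, K) = -2 + (-6*K + K)/5 = -2 + (-5*K)/5 = -2 - K)
u = 3 (u = 3 - (2 - 2)*0 = 3 - 0*0 = 3 - 1*0 = 3 + 0 = 3)
t = 120 (t = -5*(-4*2)*3 = -(-40)*3 = -5*(-24) = 120)
-(k(-7, -6) + t)**2 = -((-2 - 1*(-6)) + 120)**2 = -((-2 + 6) + 120)**2 = -(4 + 120)**2 = -1*124**2 = -1*15376 = -15376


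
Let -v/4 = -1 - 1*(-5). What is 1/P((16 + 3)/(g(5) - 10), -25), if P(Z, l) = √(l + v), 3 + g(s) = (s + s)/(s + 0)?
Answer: -I*√41/41 ≈ -0.15617*I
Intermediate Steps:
v = -16 (v = -4*(-1 - 1*(-5)) = -4*(-1 + 5) = -4*4 = -16)
g(s) = -1 (g(s) = -3 + (s + s)/(s + 0) = -3 + (2*s)/s = -3 + 2 = -1)
P(Z, l) = √(-16 + l) (P(Z, l) = √(l - 16) = √(-16 + l))
1/P((16 + 3)/(g(5) - 10), -25) = 1/(√(-16 - 25)) = 1/(√(-41)) = 1/(I*√41) = -I*√41/41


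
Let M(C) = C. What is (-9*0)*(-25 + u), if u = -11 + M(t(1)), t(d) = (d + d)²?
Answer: 0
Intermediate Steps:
t(d) = 4*d² (t(d) = (2*d)² = 4*d²)
u = -7 (u = -11 + 4*1² = -11 + 4*1 = -11 + 4 = -7)
(-9*0)*(-25 + u) = (-9*0)*(-25 - 7) = 0*(-32) = 0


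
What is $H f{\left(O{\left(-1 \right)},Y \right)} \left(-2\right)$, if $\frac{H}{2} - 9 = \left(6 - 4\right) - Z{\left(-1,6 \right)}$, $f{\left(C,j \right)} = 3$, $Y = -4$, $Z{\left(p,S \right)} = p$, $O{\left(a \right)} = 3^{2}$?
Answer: $-144$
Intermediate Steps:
$O{\left(a \right)} = 9$
$H = 24$ ($H = 18 + 2 \left(\left(6 - 4\right) - -1\right) = 18 + 2 \left(\left(6 - 4\right) + 1\right) = 18 + 2 \left(2 + 1\right) = 18 + 2 \cdot 3 = 18 + 6 = 24$)
$H f{\left(O{\left(-1 \right)},Y \right)} \left(-2\right) = 24 \cdot 3 \left(-2\right) = 72 \left(-2\right) = -144$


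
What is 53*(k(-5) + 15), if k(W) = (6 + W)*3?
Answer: 954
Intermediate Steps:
k(W) = 18 + 3*W
53*(k(-5) + 15) = 53*((18 + 3*(-5)) + 15) = 53*((18 - 15) + 15) = 53*(3 + 15) = 53*18 = 954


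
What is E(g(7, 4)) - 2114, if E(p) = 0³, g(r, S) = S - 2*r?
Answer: -2114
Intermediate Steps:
E(p) = 0
E(g(7, 4)) - 2114 = 0 - 2114 = -2114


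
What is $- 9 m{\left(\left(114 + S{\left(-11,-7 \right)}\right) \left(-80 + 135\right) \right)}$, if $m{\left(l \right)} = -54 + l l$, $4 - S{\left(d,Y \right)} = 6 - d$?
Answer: $-277721739$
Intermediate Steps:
$S{\left(d,Y \right)} = -2 + d$ ($S{\left(d,Y \right)} = 4 - \left(6 - d\right) = 4 + \left(-6 + d\right) = -2 + d$)
$m{\left(l \right)} = -54 + l^{2}$
$- 9 m{\left(\left(114 + S{\left(-11,-7 \right)}\right) \left(-80 + 135\right) \right)} = - 9 \left(-54 + \left(\left(114 - 13\right) \left(-80 + 135\right)\right)^{2}\right) = - 9 \left(-54 + \left(\left(114 - 13\right) 55\right)^{2}\right) = - 9 \left(-54 + \left(101 \cdot 55\right)^{2}\right) = - 9 \left(-54 + 5555^{2}\right) = - 9 \left(-54 + 30858025\right) = \left(-9\right) 30857971 = -277721739$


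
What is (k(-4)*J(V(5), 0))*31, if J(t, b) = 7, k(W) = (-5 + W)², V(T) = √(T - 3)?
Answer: 17577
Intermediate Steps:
V(T) = √(-3 + T)
(k(-4)*J(V(5), 0))*31 = ((-5 - 4)²*7)*31 = ((-9)²*7)*31 = (81*7)*31 = 567*31 = 17577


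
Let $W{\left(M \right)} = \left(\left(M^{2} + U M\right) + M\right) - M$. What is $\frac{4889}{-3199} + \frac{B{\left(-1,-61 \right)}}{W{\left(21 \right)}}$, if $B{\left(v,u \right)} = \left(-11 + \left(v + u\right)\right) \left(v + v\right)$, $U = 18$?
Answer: $- \frac{505291}{374283} \approx -1.35$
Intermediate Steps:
$W{\left(M \right)} = M^{2} + 18 M$ ($W{\left(M \right)} = \left(\left(M^{2} + 18 M\right) + M\right) - M = \left(M^{2} + 19 M\right) - M = M^{2} + 18 M$)
$B{\left(v,u \right)} = 2 v \left(-11 + u + v\right)$ ($B{\left(v,u \right)} = \left(-11 + \left(u + v\right)\right) 2 v = \left(-11 + u + v\right) 2 v = 2 v \left(-11 + u + v\right)$)
$\frac{4889}{-3199} + \frac{B{\left(-1,-61 \right)}}{W{\left(21 \right)}} = \frac{4889}{-3199} + \frac{2 \left(-1\right) \left(-11 - 61 - 1\right)}{21 \left(18 + 21\right)} = 4889 \left(- \frac{1}{3199}\right) + \frac{2 \left(-1\right) \left(-73\right)}{21 \cdot 39} = - \frac{4889}{3199} + \frac{146}{819} = - \frac{505291}{374283}$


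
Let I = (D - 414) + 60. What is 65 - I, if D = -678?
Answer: 1097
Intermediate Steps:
I = -1032 (I = (-678 - 414) + 60 = -1092 + 60 = -1032)
65 - I = 65 - 1*(-1032) = 65 + 1032 = 1097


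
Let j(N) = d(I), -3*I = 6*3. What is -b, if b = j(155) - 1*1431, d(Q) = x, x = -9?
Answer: 1440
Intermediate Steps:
I = -6 (I = -2*3 = -⅓*18 = -6)
d(Q) = -9
j(N) = -9
b = -1440 (b = -9 - 1*1431 = -9 - 1431 = -1440)
-b = -1*(-1440) = 1440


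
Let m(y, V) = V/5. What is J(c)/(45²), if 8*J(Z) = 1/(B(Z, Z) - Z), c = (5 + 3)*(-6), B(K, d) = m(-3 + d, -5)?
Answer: 1/761400 ≈ 1.3134e-6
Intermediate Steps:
m(y, V) = V/5 (m(y, V) = V*(⅕) = V/5)
B(K, d) = -1 (B(K, d) = (⅕)*(-5) = -1)
c = -48 (c = 8*(-6) = -48)
J(Z) = 1/(8*(-1 - Z))
J(c)/(45²) = (-1/(8 + 8*(-48)))/(45²) = -1/(8 - 384)/2025 = -1/(-376)*(1/2025) = -1*(-1/376)*(1/2025) = (1/376)*(1/2025) = 1/761400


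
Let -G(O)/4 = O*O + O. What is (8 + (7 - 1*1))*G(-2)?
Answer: -112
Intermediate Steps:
G(O) = -4*O - 4*O**2 (G(O) = -4*(O*O + O) = -4*(O**2 + O) = -4*(O + O**2) = -4*O - 4*O**2)
(8 + (7 - 1*1))*G(-2) = (8 + (7 - 1*1))*(-4*(-2)*(1 - 2)) = (8 + (7 - 1))*(-4*(-2)*(-1)) = (8 + 6)*(-8) = 14*(-8) = -112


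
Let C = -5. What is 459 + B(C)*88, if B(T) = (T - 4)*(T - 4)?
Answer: 7587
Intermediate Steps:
B(T) = (-4 + T)**2 (B(T) = (-4 + T)*(-4 + T) = (-4 + T)**2)
459 + B(C)*88 = 459 + (-4 - 5)**2*88 = 459 + (-9)**2*88 = 459 + 81*88 = 459 + 7128 = 7587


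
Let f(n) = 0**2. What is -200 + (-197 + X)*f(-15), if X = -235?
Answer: -200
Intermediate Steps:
f(n) = 0
-200 + (-197 + X)*f(-15) = -200 + (-197 - 235)*0 = -200 - 432*0 = -200 + 0 = -200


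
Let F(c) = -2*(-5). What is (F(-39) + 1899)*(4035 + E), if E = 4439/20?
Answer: 162530351/20 ≈ 8.1265e+6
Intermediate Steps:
E = 4439/20 (E = 4439*(1/20) = 4439/20 ≈ 221.95)
F(c) = 10
(F(-39) + 1899)*(4035 + E) = (10 + 1899)*(4035 + 4439/20) = 1909*(85139/20) = 162530351/20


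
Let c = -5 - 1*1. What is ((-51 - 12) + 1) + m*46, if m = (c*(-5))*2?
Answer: 2698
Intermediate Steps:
c = -6 (c = -5 - 1 = -6)
m = 60 (m = -6*(-5)*2 = 30*2 = 60)
((-51 - 12) + 1) + m*46 = ((-51 - 12) + 1) + 60*46 = (-63 + 1) + 2760 = -62 + 2760 = 2698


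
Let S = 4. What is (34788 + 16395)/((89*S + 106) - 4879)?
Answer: -51183/4417 ≈ -11.588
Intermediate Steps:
(34788 + 16395)/((89*S + 106) - 4879) = (34788 + 16395)/((89*4 + 106) - 4879) = 51183/((356 + 106) - 4879) = 51183/(462 - 4879) = 51183/(-4417) = 51183*(-1/4417) = -51183/4417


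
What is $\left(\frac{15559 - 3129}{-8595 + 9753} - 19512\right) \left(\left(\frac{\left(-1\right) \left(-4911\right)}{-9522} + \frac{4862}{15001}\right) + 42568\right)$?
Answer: $- \frac{22884940813384873639}{27568027746} \approx -8.3013 \cdot 10^{8}$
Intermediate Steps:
$\left(\frac{15559 - 3129}{-8595 + 9753} - 19512\right) \left(\left(\frac{\left(-1\right) \left(-4911\right)}{-9522} + \frac{4862}{15001}\right) + 42568\right) = \left(\frac{12430}{1158} - 19512\right) \left(\left(4911 \left(- \frac{1}{9522}\right) + 4862 \cdot \frac{1}{15001}\right) + 42568\right) = \left(12430 \cdot \frac{1}{1158} - 19512\right) \left(\left(- \frac{1637}{3174} + \frac{4862}{15001}\right) + 42568\right) = \left(\frac{6215}{579} - 19512\right) \left(- \frac{9124649}{47613174} + 42568\right) = \left(- \frac{11291233}{579}\right) \frac{2026788466183}{47613174} = - \frac{22884940813384873639}{27568027746}$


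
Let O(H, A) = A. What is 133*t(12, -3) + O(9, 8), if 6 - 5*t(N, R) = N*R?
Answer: 5626/5 ≈ 1125.2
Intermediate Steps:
t(N, R) = 6/5 - N*R/5
133*t(12, -3) + O(9, 8) = 133*(6/5 - ⅕*12*(-3)) + 8 = 133*(6/5 + 36/5) + 8 = 133*(42/5) + 8 = 5586/5 + 8 = 5626/5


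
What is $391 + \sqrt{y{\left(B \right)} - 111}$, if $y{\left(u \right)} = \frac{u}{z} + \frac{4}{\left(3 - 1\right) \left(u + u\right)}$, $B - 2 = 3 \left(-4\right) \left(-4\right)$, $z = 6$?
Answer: $391 + \frac{i \sqrt{92382}}{30} \approx 391.0 + 10.131 i$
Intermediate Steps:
$B = 50$ ($B = 2 + 3 \left(-4\right) \left(-4\right) = 2 - -48 = 2 + 48 = 50$)
$y{\left(u \right)} = \frac{1}{u} + \frac{u}{6}$ ($y{\left(u \right)} = \frac{u}{6} + \frac{4}{\left(3 - 1\right) \left(u + u\right)} = u \frac{1}{6} + \frac{4}{2 \cdot 2 u} = \frac{u}{6} + \frac{4}{4 u} = \frac{u}{6} + 4 \frac{1}{4 u} = \frac{u}{6} + \frac{1}{u} = \frac{1}{u} + \frac{u}{6}$)
$391 + \sqrt{y{\left(B \right)} - 111} = 391 + \sqrt{\left(\frac{1}{50} + \frac{1}{6} \cdot 50\right) - 111} = 391 + \sqrt{\left(\frac{1}{50} + \frac{25}{3}\right) - 111} = 391 + \sqrt{\frac{1253}{150} - 111} = 391 + \sqrt{- \frac{15397}{150}} = 391 + \frac{i \sqrt{92382}}{30}$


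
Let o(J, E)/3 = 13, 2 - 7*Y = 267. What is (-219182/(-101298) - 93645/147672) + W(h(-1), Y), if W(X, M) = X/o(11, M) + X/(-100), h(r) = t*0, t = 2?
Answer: 1271166283/831048792 ≈ 1.5296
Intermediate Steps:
Y = -265/7 (Y = 2/7 - 1/7*267 = 2/7 - 267/7 = -265/7 ≈ -37.857)
o(J, E) = 39 (o(J, E) = 3*13 = 39)
h(r) = 0 (h(r) = 2*0 = 0)
W(X, M) = 61*X/3900 (W(X, M) = X/39 + X/(-100) = X*(1/39) + X*(-1/100) = X/39 - X/100 = 61*X/3900)
(-219182/(-101298) - 93645/147672) + W(h(-1), Y) = (-219182/(-101298) - 93645/147672) + (61/3900)*0 = (-219182*(-1/101298) - 93645*1/147672) + 0 = (109591/50649 - 10405/16408) + 0 = 1271166283/831048792 + 0 = 1271166283/831048792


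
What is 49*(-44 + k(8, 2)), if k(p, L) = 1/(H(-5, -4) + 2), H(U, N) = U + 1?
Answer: -4361/2 ≈ -2180.5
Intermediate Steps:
H(U, N) = 1 + U
k(p, L) = -½ (k(p, L) = 1/((1 - 5) + 2) = 1/(-4 + 2) = 1/(-2) = -½)
49*(-44 + k(8, 2)) = 49*(-44 - ½) = 49*(-89/2) = -4361/2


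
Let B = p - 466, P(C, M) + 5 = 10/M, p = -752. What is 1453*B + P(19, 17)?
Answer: -30085893/17 ≈ -1.7698e+6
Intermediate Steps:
P(C, M) = -5 + 10/M
B = -1218 (B = -752 - 466 = -1218)
1453*B + P(19, 17) = 1453*(-1218) + (-5 + 10/17) = -1769754 + (-5 + 10*(1/17)) = -1769754 + (-5 + 10/17) = -1769754 - 75/17 = -30085893/17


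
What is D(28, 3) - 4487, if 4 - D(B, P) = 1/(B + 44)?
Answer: -322777/72 ≈ -4483.0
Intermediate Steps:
D(B, P) = 4 - 1/(44 + B) (D(B, P) = 4 - 1/(B + 44) = 4 - 1/(44 + B))
D(28, 3) - 4487 = (175 + 4*28)/(44 + 28) - 4487 = (175 + 112)/72 - 4487 = (1/72)*287 - 4487 = 287/72 - 4487 = -322777/72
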